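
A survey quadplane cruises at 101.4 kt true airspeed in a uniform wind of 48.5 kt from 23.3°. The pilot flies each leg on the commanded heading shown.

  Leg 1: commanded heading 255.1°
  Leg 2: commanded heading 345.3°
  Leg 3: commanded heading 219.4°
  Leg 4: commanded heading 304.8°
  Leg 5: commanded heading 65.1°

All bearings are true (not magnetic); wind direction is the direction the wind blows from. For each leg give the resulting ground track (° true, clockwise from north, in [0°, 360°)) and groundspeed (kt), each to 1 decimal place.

Leg 1: heading 255.1°; drift -16.2° → track 238.9°, groundspeed 136.8 kt
Leg 2: heading 345.3°; drift -25.3° → track 320.0°, groundspeed 69.9 kt
Leg 3: heading 219.4°; drift -5.2° → track 214.2°, groundspeed 148.6 kt
Leg 4: heading 304.8°; drift -27.4° → track 277.4°, groundspeed 103.3 kt
Leg 5: heading 65.1°; drift +26.4° → track 91.5°, groundspeed 72.8 kt

Leg 1: track=238.9°, groundspeed=136.8 kt
Leg 2: track=320.0°, groundspeed=69.9 kt
Leg 3: track=214.2°, groundspeed=148.6 kt
Leg 4: track=277.4°, groundspeed=103.3 kt
Leg 5: track=91.5°, groundspeed=72.8 kt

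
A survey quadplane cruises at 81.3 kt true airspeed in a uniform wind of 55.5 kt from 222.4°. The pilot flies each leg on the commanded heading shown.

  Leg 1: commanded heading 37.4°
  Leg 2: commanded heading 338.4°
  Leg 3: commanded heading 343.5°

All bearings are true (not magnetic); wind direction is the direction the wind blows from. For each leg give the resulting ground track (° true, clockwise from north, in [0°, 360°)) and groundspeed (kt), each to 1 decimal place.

Leg 1: track=39.4°, groundspeed=136.7 kt
Leg 2: track=3.7°, groundspeed=116.8 kt
Leg 3: track=6.9°, groundspeed=119.8 kt

Leg 1: heading 37.4°; drift +2.0° → track 39.4°, groundspeed 136.7 kt
Leg 2: heading 338.4°; drift +25.3° → track 3.7°, groundspeed 116.8 kt
Leg 3: heading 343.5°; drift +23.4° → track 6.9°, groundspeed 119.8 kt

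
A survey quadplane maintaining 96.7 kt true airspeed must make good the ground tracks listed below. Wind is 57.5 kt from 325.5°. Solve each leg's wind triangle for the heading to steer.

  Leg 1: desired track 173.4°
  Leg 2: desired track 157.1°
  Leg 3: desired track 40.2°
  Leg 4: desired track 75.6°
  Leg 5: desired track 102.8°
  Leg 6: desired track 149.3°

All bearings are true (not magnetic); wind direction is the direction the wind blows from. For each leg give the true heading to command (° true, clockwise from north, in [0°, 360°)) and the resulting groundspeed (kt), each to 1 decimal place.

Leg 1: desired track 173.4°; wind correction +16.2° → command heading 189.6°, groundspeed 143.7 kt
Leg 2: desired track 157.1°; wind correction +6.9° → command heading 164.0°, groundspeed 152.3 kt
Leg 3: desired track 40.2°; wind correction -35.0° → command heading 5.2°, groundspeed 64.0 kt
Leg 4: desired track 75.6°; wind correction -33.9° → command heading 41.7°, groundspeed 100.0 kt
Leg 5: desired track 102.8°; wind correction -23.8° → command heading 79.0°, groundspeed 130.7 kt
Leg 6: desired track 149.3°; wind correction +2.3° → command heading 151.6°, groundspeed 154.0 kt

Leg 1: heading=189.6°, groundspeed=143.7 kt
Leg 2: heading=164.0°, groundspeed=152.3 kt
Leg 3: heading=5.2°, groundspeed=64.0 kt
Leg 4: heading=41.7°, groundspeed=100.0 kt
Leg 5: heading=79.0°, groundspeed=130.7 kt
Leg 6: heading=151.6°, groundspeed=154.0 kt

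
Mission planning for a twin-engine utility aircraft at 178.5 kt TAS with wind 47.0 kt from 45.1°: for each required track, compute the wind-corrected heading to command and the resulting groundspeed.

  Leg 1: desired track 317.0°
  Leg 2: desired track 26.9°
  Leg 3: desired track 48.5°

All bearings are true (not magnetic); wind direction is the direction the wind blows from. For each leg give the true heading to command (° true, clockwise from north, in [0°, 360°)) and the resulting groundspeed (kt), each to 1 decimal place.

Leg 1: desired track 317.0°; wind correction +15.3° → command heading 332.3°, groundspeed 170.6 kt
Leg 2: desired track 26.9°; wind correction +4.7° → command heading 31.6°, groundspeed 133.2 kt
Leg 3: desired track 48.5°; wind correction -0.9° → command heading 47.6°, groundspeed 131.6 kt

Leg 1: heading=332.3°, groundspeed=170.6 kt
Leg 2: heading=31.6°, groundspeed=133.2 kt
Leg 3: heading=47.6°, groundspeed=131.6 kt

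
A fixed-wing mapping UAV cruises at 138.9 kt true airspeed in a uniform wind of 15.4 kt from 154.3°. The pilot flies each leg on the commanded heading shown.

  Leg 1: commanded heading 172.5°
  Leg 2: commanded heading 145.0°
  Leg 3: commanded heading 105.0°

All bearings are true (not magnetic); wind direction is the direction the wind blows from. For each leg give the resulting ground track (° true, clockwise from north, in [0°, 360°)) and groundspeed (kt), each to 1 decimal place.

Leg 1: track=174.7°, groundspeed=124.4 kt
Leg 2: track=143.8°, groundspeed=123.7 kt
Leg 3: track=99.8°, groundspeed=129.4 kt

Leg 1: heading 172.5°; drift +2.2° → track 174.7°, groundspeed 124.4 kt
Leg 2: heading 145.0°; drift -1.2° → track 143.8°, groundspeed 123.7 kt
Leg 3: heading 105.0°; drift -5.2° → track 99.8°, groundspeed 129.4 kt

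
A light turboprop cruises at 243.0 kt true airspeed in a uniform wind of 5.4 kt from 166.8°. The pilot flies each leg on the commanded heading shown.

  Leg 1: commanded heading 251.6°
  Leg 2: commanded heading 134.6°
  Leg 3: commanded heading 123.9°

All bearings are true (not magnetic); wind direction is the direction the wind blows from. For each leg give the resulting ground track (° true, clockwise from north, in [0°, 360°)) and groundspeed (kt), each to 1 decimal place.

Leg 1: track=252.9°, groundspeed=242.6 kt
Leg 2: track=133.9°, groundspeed=238.4 kt
Leg 3: track=123.0°, groundspeed=239.1 kt

Leg 1: heading 251.6°; drift +1.3° → track 252.9°, groundspeed 242.6 kt
Leg 2: heading 134.6°; drift -0.7° → track 133.9°, groundspeed 238.4 kt
Leg 3: heading 123.9°; drift -0.9° → track 123.0°, groundspeed 239.1 kt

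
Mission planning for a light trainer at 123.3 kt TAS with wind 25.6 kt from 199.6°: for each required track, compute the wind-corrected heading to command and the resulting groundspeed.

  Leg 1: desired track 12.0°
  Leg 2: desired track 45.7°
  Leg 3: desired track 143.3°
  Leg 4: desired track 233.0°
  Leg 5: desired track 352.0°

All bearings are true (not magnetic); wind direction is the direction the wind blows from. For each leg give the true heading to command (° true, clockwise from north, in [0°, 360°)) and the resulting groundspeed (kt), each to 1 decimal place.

Leg 1: desired track 12.0°; wind correction -1.6° → command heading 10.4°, groundspeed 148.6 kt
Leg 2: desired track 45.7°; wind correction +5.2° → command heading 50.9°, groundspeed 145.8 kt
Leg 3: desired track 143.3°; wind correction +9.9° → command heading 153.2°, groundspeed 107.2 kt
Leg 4: desired track 233.0°; wind correction -6.6° → command heading 226.4°, groundspeed 101.1 kt
Leg 5: desired track 352.0°; wind correction -5.5° → command heading 346.5°, groundspeed 145.4 kt

Leg 1: heading=10.4°, groundspeed=148.6 kt
Leg 2: heading=50.9°, groundspeed=145.8 kt
Leg 3: heading=153.2°, groundspeed=107.2 kt
Leg 4: heading=226.4°, groundspeed=101.1 kt
Leg 5: heading=346.5°, groundspeed=145.4 kt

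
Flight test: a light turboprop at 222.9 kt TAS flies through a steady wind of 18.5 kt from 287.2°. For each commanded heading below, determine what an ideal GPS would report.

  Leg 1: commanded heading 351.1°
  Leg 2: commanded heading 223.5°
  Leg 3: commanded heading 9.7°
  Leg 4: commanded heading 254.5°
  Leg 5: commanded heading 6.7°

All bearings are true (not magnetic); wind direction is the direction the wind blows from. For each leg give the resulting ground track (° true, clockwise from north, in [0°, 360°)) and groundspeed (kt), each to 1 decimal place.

Leg 1: heading 351.1°; drift +4.4° → track 355.5°, groundspeed 215.4 kt
Leg 2: heading 223.5°; drift -4.4° → track 219.1°, groundspeed 215.3 kt
Leg 3: heading 9.7°; drift +4.8° → track 14.5°, groundspeed 221.2 kt
Leg 4: heading 254.5°; drift -2.8° → track 251.7°, groundspeed 207.6 kt
Leg 5: heading 6.7°; drift +4.7° → track 11.4°, groundspeed 220.3 kt

Leg 1: track=355.5°, groundspeed=215.4 kt
Leg 2: track=219.1°, groundspeed=215.3 kt
Leg 3: track=14.5°, groundspeed=221.2 kt
Leg 4: track=251.7°, groundspeed=207.6 kt
Leg 5: track=11.4°, groundspeed=220.3 kt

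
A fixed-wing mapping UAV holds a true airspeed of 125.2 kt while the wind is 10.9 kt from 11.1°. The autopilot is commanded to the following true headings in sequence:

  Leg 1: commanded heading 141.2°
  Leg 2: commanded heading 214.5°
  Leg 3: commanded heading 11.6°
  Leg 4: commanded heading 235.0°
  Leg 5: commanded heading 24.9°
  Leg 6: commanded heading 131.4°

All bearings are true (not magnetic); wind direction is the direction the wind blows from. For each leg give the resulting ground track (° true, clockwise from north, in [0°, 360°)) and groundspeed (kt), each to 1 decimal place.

Leg 1: track=144.8°, groundspeed=132.5 kt
Leg 2: track=212.7°, groundspeed=135.3 kt
Leg 3: track=11.6°, groundspeed=114.3 kt
Leg 4: track=231.7°, groundspeed=133.3 kt
Leg 5: track=26.2°, groundspeed=114.6 kt
Leg 6: track=135.5°, groundspeed=131.0 kt

Leg 1: heading 141.2°; drift +3.6° → track 144.8°, groundspeed 132.5 kt
Leg 2: heading 214.5°; drift -1.8° → track 212.7°, groundspeed 135.3 kt
Leg 3: heading 11.6°; drift +0.0° → track 11.6°, groundspeed 114.3 kt
Leg 4: heading 235.0°; drift -3.3° → track 231.7°, groundspeed 133.3 kt
Leg 5: heading 24.9°; drift +1.3° → track 26.2°, groundspeed 114.6 kt
Leg 6: heading 131.4°; drift +4.1° → track 135.5°, groundspeed 131.0 kt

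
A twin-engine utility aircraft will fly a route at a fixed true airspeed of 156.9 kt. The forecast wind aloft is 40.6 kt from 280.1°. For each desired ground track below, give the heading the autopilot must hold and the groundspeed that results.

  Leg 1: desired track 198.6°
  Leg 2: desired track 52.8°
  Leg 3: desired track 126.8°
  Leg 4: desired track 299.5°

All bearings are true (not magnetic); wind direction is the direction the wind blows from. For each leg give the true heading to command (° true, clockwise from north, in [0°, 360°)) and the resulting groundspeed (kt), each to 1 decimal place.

Leg 1: heading=213.4°, groundspeed=145.7 kt
Leg 2: heading=41.8°, groundspeed=181.6 kt
Leg 3: heading=133.5°, groundspeed=192.1 kt
Leg 4: heading=294.6°, groundspeed=118.0 kt

Leg 1: desired track 198.6°; wind correction +14.8° → command heading 213.4°, groundspeed 145.7 kt
Leg 2: desired track 52.8°; wind correction -11.0° → command heading 41.8°, groundspeed 181.6 kt
Leg 3: desired track 126.8°; wind correction +6.7° → command heading 133.5°, groundspeed 192.1 kt
Leg 4: desired track 299.5°; wind correction -4.9° → command heading 294.6°, groundspeed 118.0 kt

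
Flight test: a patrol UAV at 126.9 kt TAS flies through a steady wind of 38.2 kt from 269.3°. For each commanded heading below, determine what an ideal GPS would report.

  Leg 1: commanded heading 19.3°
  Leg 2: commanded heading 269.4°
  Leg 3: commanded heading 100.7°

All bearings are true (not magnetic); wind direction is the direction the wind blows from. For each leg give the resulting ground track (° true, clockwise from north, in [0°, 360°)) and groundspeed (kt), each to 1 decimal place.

Leg 1: heading 19.3°; drift +14.4° → track 33.7°, groundspeed 144.5 kt
Leg 2: heading 269.4°; drift +0.0° → track 269.4°, groundspeed 88.7 kt
Leg 3: heading 100.7°; drift -2.6° → track 98.1°, groundspeed 164.5 kt

Leg 1: track=33.7°, groundspeed=144.5 kt
Leg 2: track=269.4°, groundspeed=88.7 kt
Leg 3: track=98.1°, groundspeed=164.5 kt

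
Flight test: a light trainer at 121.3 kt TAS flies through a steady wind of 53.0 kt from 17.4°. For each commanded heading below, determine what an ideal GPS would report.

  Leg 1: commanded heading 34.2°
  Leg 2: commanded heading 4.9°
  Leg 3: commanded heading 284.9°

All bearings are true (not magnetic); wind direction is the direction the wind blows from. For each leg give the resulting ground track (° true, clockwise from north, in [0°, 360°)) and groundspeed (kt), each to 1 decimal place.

Leg 1: track=46.4°, groundspeed=72.2 kt
Leg 2: track=355.5°, groundspeed=70.5 kt
Leg 3: track=261.7°, groundspeed=134.5 kt

Leg 1: heading 34.2°; drift +12.2° → track 46.4°, groundspeed 72.2 kt
Leg 2: heading 4.9°; drift -9.4° → track 355.5°, groundspeed 70.5 kt
Leg 3: heading 284.9°; drift -23.2° → track 261.7°, groundspeed 134.5 kt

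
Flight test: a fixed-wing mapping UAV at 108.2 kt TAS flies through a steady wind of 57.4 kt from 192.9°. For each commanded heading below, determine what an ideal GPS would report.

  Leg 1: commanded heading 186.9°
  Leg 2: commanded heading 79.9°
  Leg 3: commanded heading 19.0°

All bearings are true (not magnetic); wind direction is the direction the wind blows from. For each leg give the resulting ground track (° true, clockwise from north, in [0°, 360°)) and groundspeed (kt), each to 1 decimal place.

Leg 1: heading 186.9°; drift -6.7° → track 180.2°, groundspeed 51.5 kt
Leg 2: heading 79.9°; drift -22.0° → track 57.9°, groundspeed 140.9 kt
Leg 3: heading 19.0°; drift -2.1° → track 16.9°, groundspeed 165.4 kt

Leg 1: track=180.2°, groundspeed=51.5 kt
Leg 2: track=57.9°, groundspeed=140.9 kt
Leg 3: track=16.9°, groundspeed=165.4 kt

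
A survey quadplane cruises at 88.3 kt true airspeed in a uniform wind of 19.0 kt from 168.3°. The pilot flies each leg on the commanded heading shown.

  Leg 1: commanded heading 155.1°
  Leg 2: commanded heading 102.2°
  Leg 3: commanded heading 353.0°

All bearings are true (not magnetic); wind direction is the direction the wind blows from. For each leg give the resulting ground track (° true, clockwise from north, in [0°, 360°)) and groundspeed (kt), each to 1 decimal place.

Leg 1: track=151.5°, groundspeed=69.9 kt
Leg 2: track=90.0°, groundspeed=82.5 kt
Leg 3: track=352.2°, groundspeed=107.2 kt

Leg 1: heading 155.1°; drift -3.6° → track 151.5°, groundspeed 69.9 kt
Leg 2: heading 102.2°; drift -12.2° → track 90.0°, groundspeed 82.5 kt
Leg 3: heading 353.0°; drift -0.8° → track 352.2°, groundspeed 107.2 kt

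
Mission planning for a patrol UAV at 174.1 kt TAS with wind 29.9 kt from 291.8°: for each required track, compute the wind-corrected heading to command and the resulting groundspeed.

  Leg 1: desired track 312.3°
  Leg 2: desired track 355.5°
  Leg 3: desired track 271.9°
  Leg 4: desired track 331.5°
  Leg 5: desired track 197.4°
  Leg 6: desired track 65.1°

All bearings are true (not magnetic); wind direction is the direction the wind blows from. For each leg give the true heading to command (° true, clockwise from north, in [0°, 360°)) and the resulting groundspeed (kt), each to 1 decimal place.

Leg 1: heading=308.9°, groundspeed=145.8 kt
Leg 2: heading=346.6°, groundspeed=158.8 kt
Leg 3: heading=275.3°, groundspeed=145.7 kt
Leg 4: heading=325.2°, groundspeed=150.0 kt
Leg 5: heading=207.3°, groundspeed=173.8 kt
Leg 6: heading=57.9°, groundspeed=193.2 kt

Leg 1: desired track 312.3°; wind correction -3.4° → command heading 308.9°, groundspeed 145.8 kt
Leg 2: desired track 355.5°; wind correction -8.9° → command heading 346.6°, groundspeed 158.8 kt
Leg 3: desired track 271.9°; wind correction +3.4° → command heading 275.3°, groundspeed 145.7 kt
Leg 4: desired track 331.5°; wind correction -6.3° → command heading 325.2°, groundspeed 150.0 kt
Leg 5: desired track 197.4°; wind correction +9.9° → command heading 207.3°, groundspeed 173.8 kt
Leg 6: desired track 65.1°; wind correction -7.2° → command heading 57.9°, groundspeed 193.2 kt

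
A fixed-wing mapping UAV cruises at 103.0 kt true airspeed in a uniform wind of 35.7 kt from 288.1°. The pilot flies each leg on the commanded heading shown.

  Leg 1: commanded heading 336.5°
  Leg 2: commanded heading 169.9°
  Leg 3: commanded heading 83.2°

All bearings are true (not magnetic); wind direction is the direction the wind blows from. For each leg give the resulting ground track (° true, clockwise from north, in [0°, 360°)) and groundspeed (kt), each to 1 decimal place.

Leg 1: track=355.1°, groundspeed=83.7 kt
Leg 2: track=155.2°, groundspeed=123.9 kt
Leg 3: track=89.5°, groundspeed=136.2 kt

Leg 1: heading 336.5°; drift +18.6° → track 355.1°, groundspeed 83.7 kt
Leg 2: heading 169.9°; drift -14.7° → track 155.2°, groundspeed 123.9 kt
Leg 3: heading 83.2°; drift +6.3° → track 89.5°, groundspeed 136.2 kt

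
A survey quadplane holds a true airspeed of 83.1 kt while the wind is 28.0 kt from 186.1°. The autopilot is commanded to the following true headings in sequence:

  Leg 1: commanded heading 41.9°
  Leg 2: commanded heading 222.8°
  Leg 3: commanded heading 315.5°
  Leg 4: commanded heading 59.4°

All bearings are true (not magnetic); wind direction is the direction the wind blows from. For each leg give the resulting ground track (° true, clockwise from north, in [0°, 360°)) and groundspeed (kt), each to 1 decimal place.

Leg 1: heading 41.9°; drift -8.8° → track 33.1°, groundspeed 107.1 kt
Leg 2: heading 222.8°; drift +15.4° → track 238.2°, groundspeed 62.9 kt
Leg 3: heading 315.5°; drift +12.1° → track 327.6°, groundspeed 103.2 kt
Leg 4: heading 59.4°; drift -12.7° → track 46.7°, groundspeed 102.3 kt

Leg 1: track=33.1°, groundspeed=107.1 kt
Leg 2: track=238.2°, groundspeed=62.9 kt
Leg 3: track=327.6°, groundspeed=103.2 kt
Leg 4: track=46.7°, groundspeed=102.3 kt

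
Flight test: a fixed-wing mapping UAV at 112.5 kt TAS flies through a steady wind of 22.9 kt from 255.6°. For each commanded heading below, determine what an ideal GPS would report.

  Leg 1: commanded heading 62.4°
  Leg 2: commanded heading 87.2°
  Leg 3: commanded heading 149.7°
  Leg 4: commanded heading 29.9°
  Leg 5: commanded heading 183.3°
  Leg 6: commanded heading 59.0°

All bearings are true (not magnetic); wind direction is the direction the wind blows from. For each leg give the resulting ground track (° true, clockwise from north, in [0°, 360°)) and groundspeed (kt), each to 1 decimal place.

Leg 1: heading 62.4°; drift +2.2° → track 64.6°, groundspeed 134.9 kt
Leg 2: heading 87.2°; drift -2.0° → track 85.2°, groundspeed 135.0 kt
Leg 3: heading 149.7°; drift -10.5° → track 139.2°, groundspeed 120.8 kt
Leg 4: heading 29.9°; drift +7.3° → track 37.2°, groundspeed 129.5 kt
Leg 5: heading 183.3°; drift -11.7° → track 171.6°, groundspeed 107.8 kt
Leg 6: heading 59.0°; drift +2.8° → track 61.8°, groundspeed 134.6 kt

Leg 1: track=64.6°, groundspeed=134.9 kt
Leg 2: track=85.2°, groundspeed=135.0 kt
Leg 3: track=139.2°, groundspeed=120.8 kt
Leg 4: track=37.2°, groundspeed=129.5 kt
Leg 5: track=171.6°, groundspeed=107.8 kt
Leg 6: track=61.8°, groundspeed=134.6 kt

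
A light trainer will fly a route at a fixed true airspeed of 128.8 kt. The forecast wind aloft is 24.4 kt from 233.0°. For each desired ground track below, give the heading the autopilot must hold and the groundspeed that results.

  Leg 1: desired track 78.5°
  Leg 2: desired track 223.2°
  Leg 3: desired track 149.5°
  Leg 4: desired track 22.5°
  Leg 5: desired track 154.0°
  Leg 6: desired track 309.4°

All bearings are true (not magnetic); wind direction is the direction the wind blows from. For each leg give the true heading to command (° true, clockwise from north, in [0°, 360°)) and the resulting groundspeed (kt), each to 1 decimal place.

Leg 1: heading=83.2°, groundspeed=150.4 kt
Leg 2: heading=225.0°, groundspeed=104.7 kt
Leg 3: heading=160.3°, groundspeed=123.7 kt
Leg 4: heading=17.0°, groundspeed=149.2 kt
Leg 5: heading=164.7°, groundspeed=121.9 kt
Leg 6: heading=298.8°, groundspeed=120.9 kt

Leg 1: desired track 78.5°; wind correction +4.7° → command heading 83.2°, groundspeed 150.4 kt
Leg 2: desired track 223.2°; wind correction +1.8° → command heading 225.0°, groundspeed 104.7 kt
Leg 3: desired track 149.5°; wind correction +10.8° → command heading 160.3°, groundspeed 123.7 kt
Leg 4: desired track 22.5°; wind correction -5.5° → command heading 17.0°, groundspeed 149.2 kt
Leg 5: desired track 154.0°; wind correction +10.7° → command heading 164.7°, groundspeed 121.9 kt
Leg 6: desired track 309.4°; wind correction -10.6° → command heading 298.8°, groundspeed 120.9 kt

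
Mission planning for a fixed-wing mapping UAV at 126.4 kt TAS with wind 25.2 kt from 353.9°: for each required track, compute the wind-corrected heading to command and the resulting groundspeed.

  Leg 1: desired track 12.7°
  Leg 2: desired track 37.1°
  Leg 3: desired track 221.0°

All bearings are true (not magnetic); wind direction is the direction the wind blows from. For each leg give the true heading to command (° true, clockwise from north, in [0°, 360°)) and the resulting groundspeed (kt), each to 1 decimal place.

Leg 1: desired track 12.7°; wind correction -3.7° → command heading 9.0°, groundspeed 102.3 kt
Leg 2: desired track 37.1°; wind correction -7.8° → command heading 29.3°, groundspeed 106.8 kt
Leg 3: desired track 221.0°; wind correction +8.4° → command heading 229.4°, groundspeed 142.2 kt

Leg 1: heading=9.0°, groundspeed=102.3 kt
Leg 2: heading=29.3°, groundspeed=106.8 kt
Leg 3: heading=229.4°, groundspeed=142.2 kt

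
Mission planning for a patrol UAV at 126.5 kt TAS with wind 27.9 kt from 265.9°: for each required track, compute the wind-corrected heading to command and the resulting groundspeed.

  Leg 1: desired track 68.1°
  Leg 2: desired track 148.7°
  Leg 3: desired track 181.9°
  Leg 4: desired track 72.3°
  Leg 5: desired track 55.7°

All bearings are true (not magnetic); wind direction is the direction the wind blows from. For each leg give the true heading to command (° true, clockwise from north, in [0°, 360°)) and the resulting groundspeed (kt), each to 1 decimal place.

Leg 1: heading=64.2°, groundspeed=152.8 kt
Leg 2: heading=160.0°, groundspeed=136.8 kt
Leg 3: heading=194.6°, groundspeed=120.5 kt
Leg 4: heading=69.3°, groundspeed=153.4 kt
Leg 5: heading=49.3°, groundspeed=149.8 kt

Leg 1: desired track 68.1°; wind correction -3.9° → command heading 64.2°, groundspeed 152.8 kt
Leg 2: desired track 148.7°; wind correction +11.3° → command heading 160.0°, groundspeed 136.8 kt
Leg 3: desired track 181.9°; wind correction +12.7° → command heading 194.6°, groundspeed 120.5 kt
Leg 4: desired track 72.3°; wind correction -3.0° → command heading 69.3°, groundspeed 153.4 kt
Leg 5: desired track 55.7°; wind correction -6.4° → command heading 49.3°, groundspeed 149.8 kt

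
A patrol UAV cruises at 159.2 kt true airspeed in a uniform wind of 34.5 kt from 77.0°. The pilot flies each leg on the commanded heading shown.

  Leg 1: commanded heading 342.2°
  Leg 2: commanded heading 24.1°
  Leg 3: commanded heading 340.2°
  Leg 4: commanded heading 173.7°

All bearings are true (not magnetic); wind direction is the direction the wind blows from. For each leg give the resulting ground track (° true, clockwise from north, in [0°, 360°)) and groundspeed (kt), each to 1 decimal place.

Leg 1: track=330.2°, groundspeed=165.7 kt
Leg 2: track=12.9°, groundspeed=141.1 kt
Leg 3: track=328.4°, groundspeed=166.8 kt
Leg 4: track=185.6°, groundspeed=166.8 kt

Leg 1: heading 342.2°; drift -12.0° → track 330.2°, groundspeed 165.7 kt
Leg 2: heading 24.1°; drift -11.2° → track 12.9°, groundspeed 141.1 kt
Leg 3: heading 340.2°; drift -11.8° → track 328.4°, groundspeed 166.8 kt
Leg 4: heading 173.7°; drift +11.9° → track 185.6°, groundspeed 166.8 kt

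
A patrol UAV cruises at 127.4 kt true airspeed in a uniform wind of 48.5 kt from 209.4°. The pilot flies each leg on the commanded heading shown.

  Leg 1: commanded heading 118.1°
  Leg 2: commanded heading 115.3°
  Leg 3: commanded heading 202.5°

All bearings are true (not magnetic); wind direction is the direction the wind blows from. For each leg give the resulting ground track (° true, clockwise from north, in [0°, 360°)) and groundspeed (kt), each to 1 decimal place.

Leg 1: track=97.4°, groundspeed=137.3 kt
Leg 2: track=95.0°, groundspeed=139.5 kt
Leg 3: track=198.3°, groundspeed=79.5 kt

Leg 1: heading 118.1°; drift -20.7° → track 97.4°, groundspeed 137.3 kt
Leg 2: heading 115.3°; drift -20.3° → track 95.0°, groundspeed 139.5 kt
Leg 3: heading 202.5°; drift -4.2° → track 198.3°, groundspeed 79.5 kt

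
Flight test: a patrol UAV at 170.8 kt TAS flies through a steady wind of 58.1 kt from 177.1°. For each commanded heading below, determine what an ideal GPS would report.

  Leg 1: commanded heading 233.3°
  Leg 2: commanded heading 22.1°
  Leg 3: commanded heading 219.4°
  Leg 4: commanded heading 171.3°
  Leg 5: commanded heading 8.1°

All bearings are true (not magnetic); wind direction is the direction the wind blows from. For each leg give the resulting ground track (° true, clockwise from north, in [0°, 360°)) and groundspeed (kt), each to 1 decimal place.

Leg 1: track=252.5°, groundspeed=146.7 kt
Leg 2: track=15.8°, groundspeed=224.8 kt
Leg 3: track=236.4°, groundspeed=133.7 kt
Leg 4: track=168.3°, groundspeed=113.1 kt
Leg 5: track=5.3°, groundspeed=228.1 kt

Leg 1: heading 233.3°; drift +19.2° → track 252.5°, groundspeed 146.7 kt
Leg 2: heading 22.1°; drift -6.3° → track 15.8°, groundspeed 224.8 kt
Leg 3: heading 219.4°; drift +17.0° → track 236.4°, groundspeed 133.7 kt
Leg 4: heading 171.3°; drift -3.0° → track 168.3°, groundspeed 113.1 kt
Leg 5: heading 8.1°; drift -2.8° → track 5.3°, groundspeed 228.1 kt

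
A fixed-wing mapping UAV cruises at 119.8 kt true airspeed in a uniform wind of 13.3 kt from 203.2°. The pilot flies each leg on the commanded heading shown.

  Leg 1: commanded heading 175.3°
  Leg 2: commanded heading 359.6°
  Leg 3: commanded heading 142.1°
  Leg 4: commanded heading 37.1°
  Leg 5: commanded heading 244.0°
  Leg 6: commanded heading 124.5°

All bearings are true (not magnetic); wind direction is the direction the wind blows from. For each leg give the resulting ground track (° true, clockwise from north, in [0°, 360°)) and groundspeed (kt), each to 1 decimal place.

Leg 1: track=172.0°, groundspeed=108.2 kt
Leg 2: track=1.9°, groundspeed=132.1 kt
Leg 3: track=136.2°, groundspeed=114.0 kt
Leg 4: track=35.7°, groundspeed=132.7 kt
Leg 5: track=248.5°, groundspeed=110.1 kt
Leg 6: track=118.1°, groundspeed=117.9 kt

Leg 1: heading 175.3°; drift -3.3° → track 172.0°, groundspeed 108.2 kt
Leg 2: heading 359.6°; drift +2.3° → track 1.9°, groundspeed 132.1 kt
Leg 3: heading 142.1°; drift -5.9° → track 136.2°, groundspeed 114.0 kt
Leg 4: heading 37.1°; drift -1.4° → track 35.7°, groundspeed 132.7 kt
Leg 5: heading 244.0°; drift +4.5° → track 248.5°, groundspeed 110.1 kt
Leg 6: heading 124.5°; drift -6.4° → track 118.1°, groundspeed 117.9 kt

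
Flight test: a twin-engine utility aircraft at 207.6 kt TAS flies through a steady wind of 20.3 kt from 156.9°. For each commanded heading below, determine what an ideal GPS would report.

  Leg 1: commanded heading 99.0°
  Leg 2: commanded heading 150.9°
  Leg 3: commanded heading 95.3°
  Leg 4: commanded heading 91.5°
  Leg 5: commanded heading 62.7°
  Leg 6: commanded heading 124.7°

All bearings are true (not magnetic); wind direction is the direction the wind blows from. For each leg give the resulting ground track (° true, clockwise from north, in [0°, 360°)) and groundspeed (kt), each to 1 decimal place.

Leg 1: track=94.0°, groundspeed=197.6 kt
Leg 2: track=150.3°, groundspeed=187.4 kt
Leg 3: track=90.1°, groundspeed=198.7 kt
Leg 4: track=86.2°, groundspeed=200.0 kt
Leg 5: track=57.2°, groundspeed=210.1 kt
Leg 6: track=121.4°, groundspeed=190.7 kt

Leg 1: heading 99.0°; drift -5.0° → track 94.0°, groundspeed 197.6 kt
Leg 2: heading 150.9°; drift -0.6° → track 150.3°, groundspeed 187.4 kt
Leg 3: heading 95.3°; drift -5.2° → track 90.1°, groundspeed 198.7 kt
Leg 4: heading 91.5°; drift -5.3° → track 86.2°, groundspeed 200.0 kt
Leg 5: heading 62.7°; drift -5.5° → track 57.2°, groundspeed 210.1 kt
Leg 6: heading 124.7°; drift -3.3° → track 121.4°, groundspeed 190.7 kt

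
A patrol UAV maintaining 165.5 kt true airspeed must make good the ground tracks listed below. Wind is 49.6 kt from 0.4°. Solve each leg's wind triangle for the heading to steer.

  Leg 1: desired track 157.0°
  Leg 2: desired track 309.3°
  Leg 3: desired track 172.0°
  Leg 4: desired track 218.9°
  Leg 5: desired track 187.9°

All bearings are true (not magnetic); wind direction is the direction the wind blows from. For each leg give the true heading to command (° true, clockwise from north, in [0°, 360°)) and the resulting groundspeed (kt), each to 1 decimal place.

Leg 1: heading=150.2°, groundspeed=209.8 kt
Leg 2: heading=322.8°, groundspeed=129.8 kt
Leg 3: heading=169.5°, groundspeed=214.4 kt
Leg 4: heading=229.7°, groundspeed=201.4 kt
Leg 5: heading=190.1°, groundspeed=214.5 kt

Leg 1: desired track 157.0°; wind correction -6.8° → command heading 150.2°, groundspeed 209.8 kt
Leg 2: desired track 309.3°; wind correction +13.5° → command heading 322.8°, groundspeed 129.8 kt
Leg 3: desired track 172.0°; wind correction -2.5° → command heading 169.5°, groundspeed 214.4 kt
Leg 4: desired track 218.9°; wind correction +10.8° → command heading 229.7°, groundspeed 201.4 kt
Leg 5: desired track 187.9°; wind correction +2.2° → command heading 190.1°, groundspeed 214.5 kt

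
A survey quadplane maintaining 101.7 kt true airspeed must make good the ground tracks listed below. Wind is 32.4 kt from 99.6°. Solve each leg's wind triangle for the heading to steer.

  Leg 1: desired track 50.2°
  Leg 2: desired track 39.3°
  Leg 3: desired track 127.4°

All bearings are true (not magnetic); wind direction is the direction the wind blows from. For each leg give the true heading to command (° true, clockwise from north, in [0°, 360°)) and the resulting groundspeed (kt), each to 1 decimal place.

Leg 1: heading=64.2°, groundspeed=77.6 kt
Leg 2: heading=55.4°, groundspeed=81.7 kt
Leg 3: heading=118.9°, groundspeed=71.9 kt

Leg 1: desired track 50.2°; wind correction +14.0° → command heading 64.2°, groundspeed 77.6 kt
Leg 2: desired track 39.3°; wind correction +16.1° → command heading 55.4°, groundspeed 81.7 kt
Leg 3: desired track 127.4°; wind correction -8.5° → command heading 118.9°, groundspeed 71.9 kt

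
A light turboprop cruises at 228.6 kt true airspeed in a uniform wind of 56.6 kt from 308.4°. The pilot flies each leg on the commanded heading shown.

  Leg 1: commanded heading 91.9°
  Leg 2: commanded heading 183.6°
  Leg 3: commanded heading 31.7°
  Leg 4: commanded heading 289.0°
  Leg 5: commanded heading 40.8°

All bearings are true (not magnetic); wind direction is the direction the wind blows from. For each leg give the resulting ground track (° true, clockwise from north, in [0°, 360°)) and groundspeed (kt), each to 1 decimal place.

Leg 1: track=98.9°, groundspeed=276.2 kt
Leg 2: track=173.5°, groundspeed=265.0 kt
Leg 3: track=45.9°, groundspeed=229.0 kt
Leg 4: track=282.9°, groundspeed=176.2 kt
Leg 5: track=54.6°, groundspeed=237.8 kt

Leg 1: heading 91.9°; drift +7.0° → track 98.9°, groundspeed 276.2 kt
Leg 2: heading 183.6°; drift -10.1° → track 173.5°, groundspeed 265.0 kt
Leg 3: heading 31.7°; drift +14.2° → track 45.9°, groundspeed 229.0 kt
Leg 4: heading 289.0°; drift -6.1° → track 282.9°, groundspeed 176.2 kt
Leg 5: heading 40.8°; drift +13.8° → track 54.6°, groundspeed 237.8 kt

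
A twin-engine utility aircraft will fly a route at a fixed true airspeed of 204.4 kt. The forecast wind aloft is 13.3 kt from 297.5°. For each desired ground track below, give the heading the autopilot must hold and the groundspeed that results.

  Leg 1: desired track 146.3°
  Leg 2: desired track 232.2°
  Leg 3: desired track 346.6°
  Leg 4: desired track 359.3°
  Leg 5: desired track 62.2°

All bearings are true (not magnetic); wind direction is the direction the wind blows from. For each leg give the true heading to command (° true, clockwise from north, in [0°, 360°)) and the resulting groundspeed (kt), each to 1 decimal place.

Leg 1: heading=148.1°, groundspeed=216.0 kt
Leg 2: heading=235.6°, groundspeed=198.5 kt
Leg 3: heading=343.8°, groundspeed=195.4 kt
Leg 4: heading=356.0°, groundspeed=197.8 kt
Leg 5: heading=59.1°, groundspeed=211.7 kt

Leg 1: desired track 146.3°; wind correction +1.8° → command heading 148.1°, groundspeed 216.0 kt
Leg 2: desired track 232.2°; wind correction +3.4° → command heading 235.6°, groundspeed 198.5 kt
Leg 3: desired track 346.6°; wind correction -2.8° → command heading 343.8°, groundspeed 195.4 kt
Leg 4: desired track 359.3°; wind correction -3.3° → command heading 356.0°, groundspeed 197.8 kt
Leg 5: desired track 62.2°; wind correction -3.1° → command heading 59.1°, groundspeed 211.7 kt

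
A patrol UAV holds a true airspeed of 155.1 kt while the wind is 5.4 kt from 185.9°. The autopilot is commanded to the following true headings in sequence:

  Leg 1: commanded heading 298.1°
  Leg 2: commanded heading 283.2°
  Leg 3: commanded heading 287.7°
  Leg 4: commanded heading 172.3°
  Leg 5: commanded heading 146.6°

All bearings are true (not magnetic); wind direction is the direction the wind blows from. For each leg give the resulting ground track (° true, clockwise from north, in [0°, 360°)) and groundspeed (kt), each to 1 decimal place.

Leg 1: track=299.9°, groundspeed=157.2 kt
Leg 2: track=285.2°, groundspeed=155.9 kt
Leg 3: track=289.6°, groundspeed=156.3 kt
Leg 4: track=171.8°, groundspeed=149.9 kt
Leg 5: track=145.3°, groundspeed=151.0 kt

Leg 1: heading 298.1°; drift +1.8° → track 299.9°, groundspeed 157.2 kt
Leg 2: heading 283.2°; drift +2.0° → track 285.2°, groundspeed 155.9 kt
Leg 3: heading 287.7°; drift +1.9° → track 289.6°, groundspeed 156.3 kt
Leg 4: heading 172.3°; drift -0.5° → track 171.8°, groundspeed 149.9 kt
Leg 5: heading 146.6°; drift -1.3° → track 145.3°, groundspeed 151.0 kt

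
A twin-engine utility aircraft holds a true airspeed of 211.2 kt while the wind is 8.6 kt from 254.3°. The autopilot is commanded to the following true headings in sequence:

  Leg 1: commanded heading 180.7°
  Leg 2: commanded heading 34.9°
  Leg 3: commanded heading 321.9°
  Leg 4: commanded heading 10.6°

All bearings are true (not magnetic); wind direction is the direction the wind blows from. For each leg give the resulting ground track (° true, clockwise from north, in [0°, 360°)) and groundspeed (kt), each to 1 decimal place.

Leg 1: heading 180.7°; drift -2.3° → track 178.4°, groundspeed 208.9 kt
Leg 2: heading 34.9°; drift +1.4° → track 36.3°, groundspeed 217.9 kt
Leg 3: heading 321.9°; drift +2.2° → track 324.1°, groundspeed 208.1 kt
Leg 4: heading 10.6°; drift +2.1° → track 12.7°, groundspeed 215.1 kt

Leg 1: track=178.4°, groundspeed=208.9 kt
Leg 2: track=36.3°, groundspeed=217.9 kt
Leg 3: track=324.1°, groundspeed=208.1 kt
Leg 4: track=12.7°, groundspeed=215.1 kt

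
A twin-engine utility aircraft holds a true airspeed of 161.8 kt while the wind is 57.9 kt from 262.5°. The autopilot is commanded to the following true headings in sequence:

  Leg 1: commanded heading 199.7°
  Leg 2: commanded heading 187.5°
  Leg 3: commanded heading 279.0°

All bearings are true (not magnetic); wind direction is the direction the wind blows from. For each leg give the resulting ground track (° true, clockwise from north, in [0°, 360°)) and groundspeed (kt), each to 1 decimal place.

Leg 1: track=178.9°, groundspeed=144.8 kt
Leg 2: track=166.6°, groundspeed=157.1 kt
Leg 3: track=287.8°, groundspeed=107.5 kt

Leg 1: heading 199.7°; drift -20.8° → track 178.9°, groundspeed 144.8 kt
Leg 2: heading 187.5°; drift -20.9° → track 166.6°, groundspeed 157.1 kt
Leg 3: heading 279.0°; drift +8.8° → track 287.8°, groundspeed 107.5 kt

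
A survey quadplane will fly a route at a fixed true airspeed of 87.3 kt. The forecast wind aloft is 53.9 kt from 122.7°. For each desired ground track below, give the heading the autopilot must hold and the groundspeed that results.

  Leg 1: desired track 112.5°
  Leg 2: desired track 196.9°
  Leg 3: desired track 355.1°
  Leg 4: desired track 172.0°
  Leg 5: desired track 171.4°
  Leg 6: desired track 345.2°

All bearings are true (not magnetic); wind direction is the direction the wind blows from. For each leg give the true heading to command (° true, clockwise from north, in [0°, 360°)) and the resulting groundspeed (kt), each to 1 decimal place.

Leg 1: heading=118.8°, groundspeed=33.7 kt
Leg 2: heading=160.5°, groundspeed=55.5 kt
Leg 3: heading=24.4°, groundspeed=109.0 kt
Leg 4: heading=144.1°, groundspeed=42.0 kt
Leg 5: heading=143.8°, groundspeed=41.8 kt
Leg 6: heading=9.9°, groundspeed=119.1 kt

Leg 1: desired track 112.5°; wind correction +6.3° → command heading 118.8°, groundspeed 33.7 kt
Leg 2: desired track 196.9°; wind correction -36.4° → command heading 160.5°, groundspeed 55.5 kt
Leg 3: desired track 355.1°; wind correction +29.3° → command heading 24.4°, groundspeed 109.0 kt
Leg 4: desired track 172.0°; wind correction -27.9° → command heading 144.1°, groundspeed 42.0 kt
Leg 5: desired track 171.4°; wind correction -27.6° → command heading 143.8°, groundspeed 41.8 kt
Leg 6: desired track 345.2°; wind correction +24.7° → command heading 9.9°, groundspeed 119.1 kt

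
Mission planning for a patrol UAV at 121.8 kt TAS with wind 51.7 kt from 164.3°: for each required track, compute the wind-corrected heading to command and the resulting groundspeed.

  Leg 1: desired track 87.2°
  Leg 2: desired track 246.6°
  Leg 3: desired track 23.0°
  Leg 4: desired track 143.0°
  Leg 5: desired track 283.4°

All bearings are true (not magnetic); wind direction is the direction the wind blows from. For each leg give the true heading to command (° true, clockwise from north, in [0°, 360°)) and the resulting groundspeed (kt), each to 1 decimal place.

Leg 1: heading=111.6°, groundspeed=99.3 kt
Leg 2: heading=221.7°, groundspeed=103.6 kt
Leg 3: heading=38.4°, groundspeed=157.8 kt
Leg 4: heading=151.9°, groundspeed=72.2 kt
Leg 5: heading=261.6°, groundspeed=138.3 kt

Leg 1: desired track 87.2°; wind correction +24.4° → command heading 111.6°, groundspeed 99.3 kt
Leg 2: desired track 246.6°; wind correction -24.9° → command heading 221.7°, groundspeed 103.6 kt
Leg 3: desired track 23.0°; wind correction +15.4° → command heading 38.4°, groundspeed 157.8 kt
Leg 4: desired track 143.0°; wind correction +8.9° → command heading 151.9°, groundspeed 72.2 kt
Leg 5: desired track 283.4°; wind correction -21.8° → command heading 261.6°, groundspeed 138.3 kt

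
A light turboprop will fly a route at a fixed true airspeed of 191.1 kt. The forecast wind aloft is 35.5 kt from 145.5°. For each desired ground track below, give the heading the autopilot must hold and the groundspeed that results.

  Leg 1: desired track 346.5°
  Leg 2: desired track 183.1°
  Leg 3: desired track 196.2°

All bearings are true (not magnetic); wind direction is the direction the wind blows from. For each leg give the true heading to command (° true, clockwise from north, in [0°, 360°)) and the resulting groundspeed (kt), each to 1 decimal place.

Leg 1: heading=350.3°, groundspeed=223.8 kt
Leg 2: heading=176.6°, groundspeed=161.7 kt
Leg 3: heading=187.9°, groundspeed=166.6 kt

Leg 1: desired track 346.5°; wind correction +3.8° → command heading 350.3°, groundspeed 223.8 kt
Leg 2: desired track 183.1°; wind correction -6.5° → command heading 176.6°, groundspeed 161.7 kt
Leg 3: desired track 196.2°; wind correction -8.3° → command heading 187.9°, groundspeed 166.6 kt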